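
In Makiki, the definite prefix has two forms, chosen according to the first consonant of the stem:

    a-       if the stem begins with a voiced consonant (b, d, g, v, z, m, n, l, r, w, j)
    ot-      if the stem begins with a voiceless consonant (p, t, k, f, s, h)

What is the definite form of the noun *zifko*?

Since the first consonant of *zifko* is /z/ (voiced), it takes a-, giving *azifko*.

azifko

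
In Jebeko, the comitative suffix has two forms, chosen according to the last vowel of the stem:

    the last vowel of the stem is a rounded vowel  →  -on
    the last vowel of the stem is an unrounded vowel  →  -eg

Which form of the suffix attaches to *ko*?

-on

*ko* — last vowel /o/ (a rounded vowel) → -on.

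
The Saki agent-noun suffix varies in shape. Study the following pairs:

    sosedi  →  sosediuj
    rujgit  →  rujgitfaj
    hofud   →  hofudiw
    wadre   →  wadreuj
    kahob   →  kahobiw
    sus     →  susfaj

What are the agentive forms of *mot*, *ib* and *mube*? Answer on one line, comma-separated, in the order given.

motfaj, ibiw, mubeuj

Looking at the final sound of each stem: -faj when the stem ends in a voiceless consonant (*rujgit*, *sus*); -iw when the stem ends in a voiced consonant (*hofud*, *kahob*); -uj when the stem ends in a vowel (*sosedi*, *wadre*).
*mot* — final sound /t/ (a voiceless consonant) → -faj → *motfaj*.
Since the final sound of *ib* is /b/ (a voiced consonant), it takes -iw, giving *ibiw*.
*mube*: final sound = /e/, a vowel → -uj → *mubeuj*.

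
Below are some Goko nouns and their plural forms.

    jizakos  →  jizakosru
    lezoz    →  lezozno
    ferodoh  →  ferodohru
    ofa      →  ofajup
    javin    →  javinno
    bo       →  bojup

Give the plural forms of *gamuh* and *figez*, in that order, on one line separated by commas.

The suffix is conditioned by the final sound: -ru when the stem ends in a voiceless consonant (*jizakos*, *ferodoh*); -no when the stem ends in a voiced consonant (*lezoz*, *javin*); -jup when the stem ends in a vowel (*ofa*, *bo*).
The final sound of *gamuh* is /h/, which is a voiceless consonant, so the suffix is -ru, giving *gamuhru*.
The final sound of *figez* is /z/, which is a voiced consonant, so the suffix is -no, giving *figezno*.

gamuhru, figezno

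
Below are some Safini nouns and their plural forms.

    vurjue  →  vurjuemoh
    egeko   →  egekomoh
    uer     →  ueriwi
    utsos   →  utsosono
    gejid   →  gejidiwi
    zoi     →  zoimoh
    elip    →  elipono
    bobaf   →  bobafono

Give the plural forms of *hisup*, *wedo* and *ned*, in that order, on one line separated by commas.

hisupono, wedomoh, nediwi

The pattern is voicing of the final sound: -ono when the stem ends in a voiceless consonant (*utsos*, *elip*, *bobaf*); -iwi when the stem ends in a voiced consonant (*uer*, *gejid*); -moh when the stem ends in a vowel (*vurjue*, *egeko*, *zoi*).
The final sound of *hisup* is /p/, which is a voiceless consonant, so the suffix is -ono, giving *hisupono*.
*wedo* — final sound /o/ (a vowel) → -moh → *wedomoh*.
Since the final sound of *ned* is /d/ (a voiced consonant), it takes -iwi, giving *nediwi*.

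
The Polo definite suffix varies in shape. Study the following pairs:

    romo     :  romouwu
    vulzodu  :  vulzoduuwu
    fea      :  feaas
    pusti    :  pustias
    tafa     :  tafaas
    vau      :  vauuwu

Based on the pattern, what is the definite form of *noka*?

nokaas

The suffix is conditioned by the last vowel: -uwu when the last vowel of the stem is a rounded vowel (*romo*, *vulzodu*, *vau*); -as when the last vowel of the stem is an unrounded vowel (*fea*, *pusti*, *tafa*).
Since the last vowel of *noka* is /a/ (an unrounded vowel), it takes -as, giving *nokaas*.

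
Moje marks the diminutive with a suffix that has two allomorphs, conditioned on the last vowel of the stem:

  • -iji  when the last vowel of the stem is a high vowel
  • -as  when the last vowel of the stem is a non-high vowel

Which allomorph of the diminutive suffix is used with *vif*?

-iji

Since the last vowel of *vif* is /i/ (a high vowel), it takes -iji.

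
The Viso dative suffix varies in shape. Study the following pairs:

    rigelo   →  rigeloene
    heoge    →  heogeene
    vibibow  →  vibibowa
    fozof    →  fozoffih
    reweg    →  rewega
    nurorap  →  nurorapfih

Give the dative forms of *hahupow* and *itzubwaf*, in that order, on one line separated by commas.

The alternation tracks the final sound of the stem — -fih when the stem ends in a voiceless consonant (*fozof*, *nurorap*); -a when the stem ends in a voiced consonant (*vibibow*, *reweg*); -ene when the stem ends in a vowel (*rigelo*, *heoge*).
The final sound of *hahupow* is /w/, which is a voiced consonant, so the suffix is -a, giving *hahupowa*.
*itzubwaf*: final sound = /f/, a voiceless consonant → -fih → *itzubwaffih*.

hahupowa, itzubwaffih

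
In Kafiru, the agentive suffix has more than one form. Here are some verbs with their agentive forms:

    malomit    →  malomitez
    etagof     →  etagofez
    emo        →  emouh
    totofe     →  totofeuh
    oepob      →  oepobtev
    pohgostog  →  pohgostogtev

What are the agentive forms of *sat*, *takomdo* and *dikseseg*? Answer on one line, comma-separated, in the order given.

satez, takomdouh, diksesegtev

Looking at the final sound of each stem: -ez when the stem ends in a voiceless consonant (*malomit*, *etagof*); -tev when the stem ends in a voiced consonant (*oepob*, *pohgostog*); -uh when the stem ends in a vowel (*emo*, *totofe*).
*sat* — final sound /t/ (a voiceless consonant) → -ez → *satez*.
Since the final sound of *takomdo* is /o/ (a vowel), it takes -uh, giving *takomdouh*.
Since the final sound of *dikseseg* is /g/ (a voiced consonant), it takes -tev, giving *diksesegtev*.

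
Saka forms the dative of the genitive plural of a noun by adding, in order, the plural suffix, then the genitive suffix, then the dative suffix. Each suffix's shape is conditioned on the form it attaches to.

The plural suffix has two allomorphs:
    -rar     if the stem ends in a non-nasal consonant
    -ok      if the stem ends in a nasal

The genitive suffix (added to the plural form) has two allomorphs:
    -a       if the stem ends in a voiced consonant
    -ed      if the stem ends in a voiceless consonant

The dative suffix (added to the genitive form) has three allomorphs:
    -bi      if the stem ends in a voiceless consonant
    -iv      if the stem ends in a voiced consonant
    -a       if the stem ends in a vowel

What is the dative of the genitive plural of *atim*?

atimokediv

The final consonant of *atim* is /m/, which is a nasal, so the plural suffix is -ok, giving *atimok*.
The plural form *atimok* — final consonant /k/ (voiceless) → -ed → *atimoked*.
The genitive form *atimoked*: final sound = /d/, a voiced consonant → -iv → *atimokediv*.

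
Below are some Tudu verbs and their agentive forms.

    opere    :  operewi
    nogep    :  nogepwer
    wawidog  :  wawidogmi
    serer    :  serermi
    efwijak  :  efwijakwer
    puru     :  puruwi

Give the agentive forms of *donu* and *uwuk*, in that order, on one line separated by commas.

donuwi, uwukwer

The pattern is voicing of the final sound: -wer when the stem ends in a voiceless consonant (*nogep*, *efwijak*); -mi when the stem ends in a voiced consonant (*wawidog*, *serer*); -wi when the stem ends in a vowel (*opere*, *puru*).
Since the final sound of *donu* is /u/ (a vowel), it takes -wi, giving *donuwi*.
*uwuk* — final sound /k/ (a voiceless consonant) → -wer → *uwukwer*.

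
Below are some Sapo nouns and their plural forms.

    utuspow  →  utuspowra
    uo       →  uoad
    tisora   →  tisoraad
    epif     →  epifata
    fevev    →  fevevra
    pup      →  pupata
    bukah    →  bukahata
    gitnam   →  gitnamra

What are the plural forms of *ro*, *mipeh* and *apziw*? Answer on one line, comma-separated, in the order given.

The suffix is conditioned by the final sound: -ata when the stem ends in a voiceless consonant (*epif*, *pup*, *bukah*); -ra when the stem ends in a voiced consonant (*utuspow*, *fevev*, *gitnam*); -ad when the stem ends in a vowel (*uo*, *tisora*).
*ro*: final sound = /o/, a vowel → -ad → *road*.
The final sound of *mipeh* is /h/, which is a voiceless consonant, so the suffix is -ata, giving *mipehata*.
*apziw*: final sound = /w/, a voiced consonant → -ra → *apziwra*.

road, mipehata, apziwra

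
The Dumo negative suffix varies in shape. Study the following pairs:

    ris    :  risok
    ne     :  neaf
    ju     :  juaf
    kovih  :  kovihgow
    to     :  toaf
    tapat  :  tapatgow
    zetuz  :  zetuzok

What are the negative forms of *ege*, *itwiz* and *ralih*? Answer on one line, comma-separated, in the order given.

The suffix is conditioned by the final sound: -ok when the stem ends in a sibilant (*ris*, *zetuz*); -gow when the stem ends in a non-sibilant consonant (*kovih*, *tapat*); -af when the stem ends in a vowel (*ne*, *ju*, *to*).
The final sound of *ege* is /e/, which is a vowel, so the suffix is -af, giving *egeaf*.
*itwiz*: final sound = /z/, a sibilant → -ok → *itwizok*.
*ralih*: final sound = /h/, a non-sibilant consonant → -gow → *ralihgow*.

egeaf, itwizok, ralihgow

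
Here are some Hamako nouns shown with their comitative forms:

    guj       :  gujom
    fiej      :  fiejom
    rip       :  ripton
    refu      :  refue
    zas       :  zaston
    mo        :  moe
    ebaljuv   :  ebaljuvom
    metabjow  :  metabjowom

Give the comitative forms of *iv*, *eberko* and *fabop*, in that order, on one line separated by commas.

ivom, eberkoe, fabopton

The alternation tracks the final sound of the stem — -ton when the stem ends in a voiceless consonant (*rip*, *zas*); -om when the stem ends in a voiced consonant (*guj*, *fiej*, *ebaljuv*, *metabjow*); -e when the stem ends in a vowel (*refu*, *mo*).
*iv*: final sound = /v/, a voiced consonant → -om → *ivom*.
*eberko*: final sound = /o/, a vowel → -e → *eberkoe*.
*fabop*: final sound = /p/, a voiceless consonant → -ton → *fabopton*.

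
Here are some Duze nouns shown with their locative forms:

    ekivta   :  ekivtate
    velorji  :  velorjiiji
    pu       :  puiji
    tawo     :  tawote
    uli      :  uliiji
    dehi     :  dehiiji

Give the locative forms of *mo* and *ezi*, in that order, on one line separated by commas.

mote, eziiji

Looking at the last vowel of each stem: -iji when the last vowel of the stem is a high vowel (*velorji*, *pu*, *uli*, *dehi*); -te when the last vowel of the stem is a non-high vowel (*ekivta*, *tawo*).
*mo* — last vowel /o/ (a non-high vowel) → -te → *mote*.
*ezi* — last vowel /i/ (a high vowel) → -iji → *eziiji*.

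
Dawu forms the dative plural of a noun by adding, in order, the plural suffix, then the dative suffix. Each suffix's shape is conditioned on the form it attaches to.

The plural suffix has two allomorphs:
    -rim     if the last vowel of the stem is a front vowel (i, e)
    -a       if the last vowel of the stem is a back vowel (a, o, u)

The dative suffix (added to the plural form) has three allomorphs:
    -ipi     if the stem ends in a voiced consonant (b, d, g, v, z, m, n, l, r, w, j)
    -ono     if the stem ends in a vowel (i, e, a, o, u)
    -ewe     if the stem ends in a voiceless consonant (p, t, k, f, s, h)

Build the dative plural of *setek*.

Since the last vowel of *setek* is /e/ (a front vowel), it takes -rim, giving *setekrim*.
The plural form *setekrim*: final sound = /m/, a voiced consonant → -ipi → *setekrimipi*.

setekrimipi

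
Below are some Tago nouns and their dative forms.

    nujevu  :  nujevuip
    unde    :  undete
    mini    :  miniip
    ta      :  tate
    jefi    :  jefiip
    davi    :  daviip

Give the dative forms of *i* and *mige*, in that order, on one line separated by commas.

Looking at the last vowel of each stem: -ip when the last vowel of the stem is a high vowel (*nujevu*, *mini*, *jefi*, *davi*); -te when the last vowel of the stem is a non-high vowel (*unde*, *ta*).
*i* — last vowel /i/ (a high vowel) → -ip → *iip*.
Since the last vowel of *mige* is /e/ (a non-high vowel), it takes -te, giving *migete*.

iip, migete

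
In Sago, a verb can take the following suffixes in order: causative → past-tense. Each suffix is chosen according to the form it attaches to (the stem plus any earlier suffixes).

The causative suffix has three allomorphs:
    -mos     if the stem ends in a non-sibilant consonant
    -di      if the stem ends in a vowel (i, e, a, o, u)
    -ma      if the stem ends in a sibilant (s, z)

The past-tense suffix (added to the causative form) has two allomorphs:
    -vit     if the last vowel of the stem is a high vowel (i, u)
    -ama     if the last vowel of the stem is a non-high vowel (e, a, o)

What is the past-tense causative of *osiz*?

Since the final sound of *osiz* is /z/ (a sibilant), it takes -ma, giving *osizma*.
Since the last vowel of the causative form *osizma* is /a/ (a non-high vowel), it takes -ama, giving *osizmaama*.

osizmaama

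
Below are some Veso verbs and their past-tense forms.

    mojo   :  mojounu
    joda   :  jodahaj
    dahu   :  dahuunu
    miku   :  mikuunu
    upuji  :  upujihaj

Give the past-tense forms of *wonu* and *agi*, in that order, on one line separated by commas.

The pattern is rounding harmony: -unu when the last vowel of the stem is a rounded vowel (*mojo*, *dahu*, *miku*); -haj when the last vowel of the stem is an unrounded vowel (*joda*, *upuji*).
Since the last vowel of *wonu* is /u/ (a rounded vowel), it takes -unu, giving *wonuunu*.
*agi* — last vowel /i/ (an unrounded vowel) → -haj → *agihaj*.

wonuunu, agihaj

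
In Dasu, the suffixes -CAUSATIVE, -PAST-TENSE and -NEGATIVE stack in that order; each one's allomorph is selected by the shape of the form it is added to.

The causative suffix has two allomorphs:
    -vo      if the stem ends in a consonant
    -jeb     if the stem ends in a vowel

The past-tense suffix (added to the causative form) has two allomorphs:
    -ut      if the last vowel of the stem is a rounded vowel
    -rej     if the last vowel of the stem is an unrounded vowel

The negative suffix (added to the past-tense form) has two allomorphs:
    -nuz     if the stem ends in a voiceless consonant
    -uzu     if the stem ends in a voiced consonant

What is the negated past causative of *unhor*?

*unhor*: final sound = /r/, a consonant → -vo → *unhorvo*.
Since the last vowel of the causative form *unhorvo* is /o/ (a rounded vowel), it takes -ut, giving *unhorvout*.
The past-tense form *unhorvout*: final consonant = /t/, voiceless → -nuz → *unhorvoutnuz*.

unhorvoutnuz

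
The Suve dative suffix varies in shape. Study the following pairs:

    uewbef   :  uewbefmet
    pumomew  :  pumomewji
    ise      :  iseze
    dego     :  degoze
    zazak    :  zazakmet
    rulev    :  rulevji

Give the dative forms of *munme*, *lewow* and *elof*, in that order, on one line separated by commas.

munmeze, lewowji, elofmet

Looking at the final sound of each stem: -met when the stem ends in a voiceless consonant (*uewbef*, *zazak*); -ji when the stem ends in a voiced consonant (*pumomew*, *rulev*); -ze when the stem ends in a vowel (*ise*, *dego*).
Since the final sound of *munme* is /e/ (a vowel), it takes -ze, giving *munmeze*.
*lewow* — final sound /w/ (a voiced consonant) → -ji → *lewowji*.
The final sound of *elof* is /f/, which is a voiceless consonant, so the suffix is -met, giving *elofmet*.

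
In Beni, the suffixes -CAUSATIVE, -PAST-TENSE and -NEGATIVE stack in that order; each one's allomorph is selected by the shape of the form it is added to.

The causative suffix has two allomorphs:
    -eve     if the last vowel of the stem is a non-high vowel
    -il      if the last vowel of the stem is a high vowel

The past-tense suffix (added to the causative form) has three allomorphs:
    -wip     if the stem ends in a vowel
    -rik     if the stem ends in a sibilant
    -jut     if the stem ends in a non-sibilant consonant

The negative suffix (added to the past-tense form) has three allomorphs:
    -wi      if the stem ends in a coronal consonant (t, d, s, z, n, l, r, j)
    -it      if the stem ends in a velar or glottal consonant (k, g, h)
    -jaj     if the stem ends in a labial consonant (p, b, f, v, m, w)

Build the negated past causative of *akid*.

akidiljutwi

*akid*: last vowel = /i/, a high vowel → -il → *akidil*.
The causative form *akidil* — final sound /l/ (a non-sibilant consonant) → -jut → *akidiljut*.
The past-tense form *akidiljut*: final consonant = /t/, coronal → -wi → *akidiljutwi*.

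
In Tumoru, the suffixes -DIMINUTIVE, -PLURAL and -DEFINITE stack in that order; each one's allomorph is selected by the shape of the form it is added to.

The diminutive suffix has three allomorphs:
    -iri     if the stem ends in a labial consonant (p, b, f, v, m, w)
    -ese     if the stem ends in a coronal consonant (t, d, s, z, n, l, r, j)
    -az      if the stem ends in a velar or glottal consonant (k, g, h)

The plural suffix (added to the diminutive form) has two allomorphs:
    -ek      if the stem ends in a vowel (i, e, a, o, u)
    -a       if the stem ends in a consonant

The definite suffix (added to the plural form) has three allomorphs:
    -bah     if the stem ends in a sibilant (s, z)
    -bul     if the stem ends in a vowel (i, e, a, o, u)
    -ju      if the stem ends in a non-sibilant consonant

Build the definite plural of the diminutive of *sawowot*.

sawowoteseekju

The final consonant of *sawowot* is /t/, which is coronal, so the diminutive suffix is -ese, giving *sawowotese*.
The diminutive form *sawowotese*: final sound = /e/, a vowel → -ek → *sawowoteseek*.
The plural form *sawowoteseek*: final sound = /k/, a non-sibilant consonant → -ju → *sawowoteseekju*.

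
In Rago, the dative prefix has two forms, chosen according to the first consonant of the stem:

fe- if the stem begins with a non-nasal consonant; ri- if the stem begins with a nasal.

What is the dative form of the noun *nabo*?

rinabo

The first consonant of *nabo* is /n/, which is a nasal, so the prefix is ri-, giving *rinabo*.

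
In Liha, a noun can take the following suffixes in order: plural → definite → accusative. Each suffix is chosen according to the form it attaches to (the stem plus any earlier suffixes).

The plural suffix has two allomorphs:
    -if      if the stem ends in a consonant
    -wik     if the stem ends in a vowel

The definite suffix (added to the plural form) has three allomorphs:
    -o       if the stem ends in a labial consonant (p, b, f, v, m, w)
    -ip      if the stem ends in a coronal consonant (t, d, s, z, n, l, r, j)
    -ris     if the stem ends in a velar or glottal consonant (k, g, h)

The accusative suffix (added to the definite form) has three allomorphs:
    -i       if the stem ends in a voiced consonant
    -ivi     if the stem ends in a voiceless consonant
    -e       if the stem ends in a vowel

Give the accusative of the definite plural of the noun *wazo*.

*wazo* — final sound /o/ (a vowel) → -wik → *wazowik*.
Since the final consonant of the plural form *wazowik* is /k/ (velar/glottal), it takes -ris, giving *wazowikris*.
Since the final sound of the definite form *wazowikris* is /s/ (a voiceless consonant), it takes -ivi, giving *wazowikrisivi*.

wazowikrisivi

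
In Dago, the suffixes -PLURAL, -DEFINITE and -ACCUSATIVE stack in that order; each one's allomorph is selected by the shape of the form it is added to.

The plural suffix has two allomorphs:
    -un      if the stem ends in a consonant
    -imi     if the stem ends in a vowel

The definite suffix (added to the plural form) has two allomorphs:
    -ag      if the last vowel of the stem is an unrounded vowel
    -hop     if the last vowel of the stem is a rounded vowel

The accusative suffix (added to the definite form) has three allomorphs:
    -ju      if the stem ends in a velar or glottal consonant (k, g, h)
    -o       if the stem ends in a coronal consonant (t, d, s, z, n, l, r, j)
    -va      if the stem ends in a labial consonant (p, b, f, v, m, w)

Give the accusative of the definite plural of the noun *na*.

*na* — final sound /a/ (a vowel) → -imi → *naimi*.
Since the last vowel of the plural form *naimi* is /i/ (an unrounded vowel), it takes -ag, giving *naimiag*.
Since the final consonant of the definite form *naimiag* is /g/ (velar/glottal), it takes -ju, giving *naimiagju*.

naimiagju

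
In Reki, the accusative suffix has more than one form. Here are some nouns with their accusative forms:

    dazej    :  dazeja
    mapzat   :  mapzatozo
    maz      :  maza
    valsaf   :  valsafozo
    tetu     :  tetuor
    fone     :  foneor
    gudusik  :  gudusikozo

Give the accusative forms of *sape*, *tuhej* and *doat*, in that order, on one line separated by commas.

sapeor, tuheja, doatozo

The pattern is voicing of the final sound: -ozo when the stem ends in a voiceless consonant (*mapzat*, *valsaf*, *gudusik*); -a when the stem ends in a voiced consonant (*dazej*, *maz*); -or when the stem ends in a vowel (*tetu*, *fone*).
The final sound of *sape* is /e/, which is a vowel, so the suffix is -or, giving *sapeor*.
*tuhej* — final sound /j/ (a voiced consonant) → -a → *tuheja*.
*doat*: final sound = /t/, a voiceless consonant → -ozo → *doatozo*.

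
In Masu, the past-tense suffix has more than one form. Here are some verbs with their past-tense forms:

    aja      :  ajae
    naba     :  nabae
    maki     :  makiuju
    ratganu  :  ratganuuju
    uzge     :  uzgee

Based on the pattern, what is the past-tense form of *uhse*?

The suffix is conditioned by the last vowel: -uju when the last vowel of the stem is a high vowel (*maki*, *ratganu*); -e when the last vowel of the stem is a non-high vowel (*aja*, *naba*, *uzge*).
The last vowel of *uhse* is /e/, which is a non-high vowel, so the suffix is -e, giving *uhsee*.

uhsee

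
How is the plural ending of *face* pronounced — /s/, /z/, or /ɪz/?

/ɪz/

The stem *face* ends in a sibilant (/s, z, ʃ, ʒ, tʃ, dʒ/).
The plural suffix surfaces as /ɪz/ after sibilants, /s/ after other voiceless consonants, and /z/ after other voiced sounds.
So the plural -s on *face* is pronounced /ɪz/.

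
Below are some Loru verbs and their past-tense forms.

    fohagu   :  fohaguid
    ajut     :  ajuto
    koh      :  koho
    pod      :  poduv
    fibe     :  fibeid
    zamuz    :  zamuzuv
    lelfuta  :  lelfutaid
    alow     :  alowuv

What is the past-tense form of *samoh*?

Looking at the final sound of each stem: -o when the stem ends in a voiceless consonant (*ajut*, *koh*); -uv when the stem ends in a voiced consonant (*pod*, *zamuz*, *alow*); -id when the stem ends in a vowel (*fohagu*, *fibe*, *lelfuta*).
Since the final sound of *samoh* is /h/ (a voiceless consonant), it takes -o, giving *samoho*.

samoho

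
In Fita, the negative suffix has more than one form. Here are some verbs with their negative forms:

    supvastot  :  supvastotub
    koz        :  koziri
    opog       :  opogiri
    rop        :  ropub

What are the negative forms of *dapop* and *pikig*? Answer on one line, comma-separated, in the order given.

dapopub, pikigiri

The suffix is conditioned by the final consonant: -ub when the stem ends in a voiceless consonant (*supvastot*, *rop*); -iri when the stem ends in a voiced consonant (*koz*, *opog*).
*dapop* — final consonant /p/ (voiceless) → -ub → *dapopub*.
*pikig* — final consonant /g/ (voiced) → -iri → *pikigiri*.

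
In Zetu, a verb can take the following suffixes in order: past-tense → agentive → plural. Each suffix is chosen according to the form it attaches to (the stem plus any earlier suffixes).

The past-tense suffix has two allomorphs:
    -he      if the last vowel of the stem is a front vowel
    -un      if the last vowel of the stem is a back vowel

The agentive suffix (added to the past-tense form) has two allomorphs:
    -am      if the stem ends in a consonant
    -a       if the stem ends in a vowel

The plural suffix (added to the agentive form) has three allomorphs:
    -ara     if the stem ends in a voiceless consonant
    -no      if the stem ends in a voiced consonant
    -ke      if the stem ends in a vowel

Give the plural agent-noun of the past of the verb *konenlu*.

konenluunamno

Since the last vowel of *konenlu* is /u/ (a back vowel), it takes -un, giving *konenluun*.
The final sound of the past-tense form *konenluun* is /n/, which is a consonant, so the agentive suffix is -am, giving *konenluunam*.
The agentive form *konenluunam* — final sound /m/ (a voiced consonant) → -no → *konenluunamno*.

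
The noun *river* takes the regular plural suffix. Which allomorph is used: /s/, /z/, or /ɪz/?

/z/

The stem *river* ends in a voiced non-sibilant sound.
The plural suffix surfaces as /ɪz/ after sibilants, /s/ after other voiceless consonants, and /z/ after other voiced sounds.
So the plural -s on *river* is pronounced /z/.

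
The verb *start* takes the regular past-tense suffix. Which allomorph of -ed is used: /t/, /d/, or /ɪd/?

/ɪd/

The stem *start* ends in /t/ or /d/.
The -ed suffix is realized as /ɪd/ after /t, d/; as /t/ after other voiceless consonants; and as /d/ after other voiced sounds.
So -ed on *start* is pronounced /ɪd/.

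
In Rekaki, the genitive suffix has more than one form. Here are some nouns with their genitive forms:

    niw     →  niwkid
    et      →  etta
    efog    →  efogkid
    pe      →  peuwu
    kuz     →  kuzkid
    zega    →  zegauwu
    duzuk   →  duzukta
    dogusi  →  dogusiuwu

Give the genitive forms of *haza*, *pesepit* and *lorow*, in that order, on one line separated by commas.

Looking at the final sound of each stem: -ta when the stem ends in a voiceless consonant (*et*, *duzuk*); -kid when the stem ends in a voiced consonant (*niw*, *efog*, *kuz*); -uwu when the stem ends in a vowel (*pe*, *zega*, *dogusi*).
*haza*: final sound = /a/, a vowel → -uwu → *hazauwu*.
The final sound of *pesepit* is /t/, which is a voiceless consonant, so the suffix is -ta, giving *pesepitta*.
The final sound of *lorow* is /w/, which is a voiced consonant, so the suffix is -kid, giving *lorowkid*.

hazauwu, pesepitta, lorowkid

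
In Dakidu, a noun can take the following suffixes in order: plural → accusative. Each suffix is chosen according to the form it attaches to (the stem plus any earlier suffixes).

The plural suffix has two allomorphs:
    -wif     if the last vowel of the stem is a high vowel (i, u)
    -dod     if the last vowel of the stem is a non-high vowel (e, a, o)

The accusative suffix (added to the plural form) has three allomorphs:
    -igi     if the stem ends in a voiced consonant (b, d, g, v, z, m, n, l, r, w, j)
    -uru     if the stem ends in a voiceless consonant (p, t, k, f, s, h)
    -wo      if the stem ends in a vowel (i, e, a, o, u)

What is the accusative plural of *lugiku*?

Since the last vowel of *lugiku* is /u/ (a high vowel), it takes -wif, giving *lugikuwif*.
The plural form *lugikuwif*: final sound = /f/, a voiceless consonant → -uru → *lugikuwifuru*.

lugikuwifuru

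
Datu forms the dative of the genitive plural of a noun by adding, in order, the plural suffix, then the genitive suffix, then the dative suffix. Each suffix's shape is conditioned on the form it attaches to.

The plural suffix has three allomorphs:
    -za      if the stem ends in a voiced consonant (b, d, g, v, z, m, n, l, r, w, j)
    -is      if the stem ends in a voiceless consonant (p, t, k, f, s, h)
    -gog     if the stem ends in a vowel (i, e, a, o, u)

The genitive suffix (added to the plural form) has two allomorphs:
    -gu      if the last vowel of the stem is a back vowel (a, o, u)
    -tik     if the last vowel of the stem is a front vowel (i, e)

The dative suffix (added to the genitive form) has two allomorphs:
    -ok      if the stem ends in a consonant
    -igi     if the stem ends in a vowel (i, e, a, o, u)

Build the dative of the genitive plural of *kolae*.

kolaegogguigi

Since the final sound of *kolae* is /e/ (a vowel), it takes -gog, giving *kolaegog*.
The plural form *kolaegog*: last vowel = /o/, a back vowel → -gu → *kolaegoggu*.
The genitive form *kolaegoggu* — final sound /u/ (a vowel) → -igi → *kolaegogguigi*.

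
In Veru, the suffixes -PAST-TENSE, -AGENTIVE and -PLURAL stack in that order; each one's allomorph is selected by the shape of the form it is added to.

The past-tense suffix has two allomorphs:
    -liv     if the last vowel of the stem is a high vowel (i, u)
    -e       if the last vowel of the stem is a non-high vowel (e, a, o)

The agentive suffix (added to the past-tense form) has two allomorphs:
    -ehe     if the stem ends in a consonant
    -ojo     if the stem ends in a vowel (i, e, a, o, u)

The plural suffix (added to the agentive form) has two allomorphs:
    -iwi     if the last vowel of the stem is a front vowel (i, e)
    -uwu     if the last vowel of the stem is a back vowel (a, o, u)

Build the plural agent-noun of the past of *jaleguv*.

*jaleguv*: last vowel = /u/, a high vowel → -liv → *jaleguvliv*.
The final sound of the past-tense form *jaleguvliv* is /v/, which is a consonant, so the agentive suffix is -ehe, giving *jaleguvlivehe*.
Since the last vowel of the agentive form *jaleguvlivehe* is /e/ (a front vowel), it takes -iwi, giving *jaleguvliveheiwi*.

jaleguvliveheiwi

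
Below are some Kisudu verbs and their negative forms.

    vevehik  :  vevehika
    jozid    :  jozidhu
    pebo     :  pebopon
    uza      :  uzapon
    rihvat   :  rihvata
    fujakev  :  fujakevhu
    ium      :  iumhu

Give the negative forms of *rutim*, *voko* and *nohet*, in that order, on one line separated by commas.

The alternation tracks the final sound of the stem — -a when the stem ends in a voiceless consonant (*vevehik*, *rihvat*); -hu when the stem ends in a voiced consonant (*jozid*, *fujakev*, *ium*); -pon when the stem ends in a vowel (*pebo*, *uza*).
*rutim*: final sound = /m/, a voiced consonant → -hu → *rutimhu*.
*voko*: final sound = /o/, a vowel → -pon → *vokopon*.
*nohet* — final sound /t/ (a voiceless consonant) → -a → *noheta*.

rutimhu, vokopon, noheta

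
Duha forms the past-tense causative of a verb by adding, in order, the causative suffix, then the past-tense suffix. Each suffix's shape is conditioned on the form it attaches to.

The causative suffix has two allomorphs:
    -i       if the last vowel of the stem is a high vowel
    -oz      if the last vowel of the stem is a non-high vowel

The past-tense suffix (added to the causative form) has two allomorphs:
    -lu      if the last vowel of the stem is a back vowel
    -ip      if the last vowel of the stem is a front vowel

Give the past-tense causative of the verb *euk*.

*euk* — last vowel /u/ (a high vowel) → -i → *euki*.
The causative form *euki* — last vowel /i/ (a front vowel) → -ip → *eukiip*.

eukiip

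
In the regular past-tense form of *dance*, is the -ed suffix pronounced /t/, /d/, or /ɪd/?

/t/

The stem *dance* ends in a voiceless consonant other than /t/.
The -ed suffix is realized as /ɪd/ after /t, d/; as /t/ after other voiceless consonants; and as /d/ after other voiced sounds.
So -ed on *dance* is pronounced /t/.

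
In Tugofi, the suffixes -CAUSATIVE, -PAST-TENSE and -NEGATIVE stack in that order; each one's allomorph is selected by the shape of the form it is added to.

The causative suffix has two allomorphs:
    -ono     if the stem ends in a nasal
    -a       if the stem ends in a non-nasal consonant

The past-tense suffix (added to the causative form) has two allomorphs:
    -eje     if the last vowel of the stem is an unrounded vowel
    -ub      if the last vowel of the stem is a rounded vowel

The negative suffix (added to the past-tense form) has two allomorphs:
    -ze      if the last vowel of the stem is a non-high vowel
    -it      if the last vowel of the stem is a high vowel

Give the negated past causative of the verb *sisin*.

*sisin*: final consonant = /n/, a nasal → -ono → *sisinono*.
Since the last vowel of the causative form *sisinono* is /o/ (a rounded vowel), it takes -ub, giving *sisinonoub*.
The past-tense form *sisinonoub*: last vowel = /u/, a high vowel → -it → *sisinonoubit*.

sisinonoubit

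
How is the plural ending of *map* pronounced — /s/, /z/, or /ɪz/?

/s/

The stem *map* ends in a voiceless non-sibilant consonant.
The plural suffix surfaces as /ɪz/ after sibilants, /s/ after other voiceless consonants, and /z/ after other voiced sounds.
So the plural -s on *map* is pronounced /s/.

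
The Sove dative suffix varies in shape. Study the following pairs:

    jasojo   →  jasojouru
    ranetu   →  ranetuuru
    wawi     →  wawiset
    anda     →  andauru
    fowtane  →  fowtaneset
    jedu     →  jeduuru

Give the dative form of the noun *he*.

Looking at the last vowel of each stem: -set when the last vowel of the stem is a front vowel (*wawi*, *fowtane*); -uru when the last vowel of the stem is a back vowel (*jasojo*, *ranetu*, *anda*, *jedu*).
*he* — last vowel /e/ (a front vowel) → -set → *heset*.

heset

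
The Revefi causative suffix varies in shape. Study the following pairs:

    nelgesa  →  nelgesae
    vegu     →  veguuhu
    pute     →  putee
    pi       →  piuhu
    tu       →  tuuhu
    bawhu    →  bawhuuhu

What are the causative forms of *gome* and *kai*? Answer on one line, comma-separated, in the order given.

The suffix is conditioned by the last vowel: -uhu when the last vowel of the stem is a high vowel (*vegu*, *pi*, *tu*, *bawhu*); -e when the last vowel of the stem is a non-high vowel (*nelgesa*, *pute*).
*gome* — last vowel /e/ (a non-high vowel) → -e → *gomee*.
*kai*: last vowel = /i/, a high vowel → -uhu → *kaiuhu*.

gomee, kaiuhu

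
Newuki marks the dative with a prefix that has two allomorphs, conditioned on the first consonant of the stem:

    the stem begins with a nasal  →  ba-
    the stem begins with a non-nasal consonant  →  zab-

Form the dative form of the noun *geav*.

*geav* — first consonant /g/ (non-nasal) → zab- → *zabgeav*.

zabgeav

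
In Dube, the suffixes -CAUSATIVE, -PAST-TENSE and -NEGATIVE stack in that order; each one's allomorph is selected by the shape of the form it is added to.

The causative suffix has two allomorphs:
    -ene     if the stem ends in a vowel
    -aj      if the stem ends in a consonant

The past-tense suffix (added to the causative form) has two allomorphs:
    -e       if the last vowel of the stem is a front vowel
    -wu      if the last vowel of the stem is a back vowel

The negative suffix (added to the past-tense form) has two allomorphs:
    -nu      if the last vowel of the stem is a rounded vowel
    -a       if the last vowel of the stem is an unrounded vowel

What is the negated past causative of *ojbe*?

*ojbe* — final sound /e/ (a vowel) → -ene → *ojbeene*.
The last vowel of the causative form *ojbeene* is /e/, which is a front vowel, so the past-tense suffix is -e, giving *ojbeenee*.
The past-tense form *ojbeenee* — last vowel /e/ (an unrounded vowel) → -a → *ojbeeneea*.

ojbeeneea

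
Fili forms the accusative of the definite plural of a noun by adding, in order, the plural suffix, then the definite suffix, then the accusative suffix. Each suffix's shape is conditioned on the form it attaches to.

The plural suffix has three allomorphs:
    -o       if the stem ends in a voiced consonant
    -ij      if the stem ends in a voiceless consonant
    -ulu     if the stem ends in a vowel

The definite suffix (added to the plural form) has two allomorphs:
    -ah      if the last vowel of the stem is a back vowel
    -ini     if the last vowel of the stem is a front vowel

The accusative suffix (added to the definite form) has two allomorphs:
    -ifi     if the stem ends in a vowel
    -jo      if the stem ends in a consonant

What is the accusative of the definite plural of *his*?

*his*: final sound = /s/, a voiceless consonant → -ij → *hisij*.
The plural form *hisij* — last vowel /i/ (a front vowel) → -ini → *hisijini*.
Since the final sound of the definite form *hisijini* is /i/ (a vowel), it takes -ifi, giving *hisijiniifi*.

hisijiniifi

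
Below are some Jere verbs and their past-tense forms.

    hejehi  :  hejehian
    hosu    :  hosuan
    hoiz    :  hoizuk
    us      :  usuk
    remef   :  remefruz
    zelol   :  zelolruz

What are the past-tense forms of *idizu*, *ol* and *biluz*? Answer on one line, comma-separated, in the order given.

The alternation tracks the final sound of the stem — -uk when the stem ends in a sibilant (*hoiz*, *us*); -ruz when the stem ends in a non-sibilant consonant (*remef*, *zelol*); -an when the stem ends in a vowel (*hejehi*, *hosu*).
*idizu*: final sound = /u/, a vowel → -an → *idizuan*.
The final sound of *ol* is /l/, which is a non-sibilant consonant, so the suffix is -ruz, giving *olruz*.
The final sound of *biluz* is /z/, which is a sibilant, so the suffix is -uk, giving *biluzuk*.

idizuan, olruz, biluzuk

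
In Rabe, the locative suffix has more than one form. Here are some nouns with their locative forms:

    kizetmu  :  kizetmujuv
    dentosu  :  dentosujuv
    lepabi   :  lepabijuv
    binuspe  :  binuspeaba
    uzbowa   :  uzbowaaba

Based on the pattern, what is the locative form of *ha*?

haaba

The suffix is conditioned by the last vowel: -juv when the last vowel of the stem is a high vowel (*kizetmu*, *dentosu*, *lepabi*); -aba when the last vowel of the stem is a non-high vowel (*binuspe*, *uzbowa*).
*ha* — last vowel /a/ (a non-high vowel) → -aba → *haaba*.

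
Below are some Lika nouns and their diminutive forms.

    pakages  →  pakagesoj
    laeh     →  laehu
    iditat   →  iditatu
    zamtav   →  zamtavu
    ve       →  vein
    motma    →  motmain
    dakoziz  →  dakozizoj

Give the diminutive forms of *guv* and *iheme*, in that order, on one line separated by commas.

The pattern is sibilance of the final sound: -oj when the stem ends in a sibilant (*pakages*, *dakoziz*); -u when the stem ends in a non-sibilant consonant (*laeh*, *iditat*, *zamtav*); -in when the stem ends in a vowel (*ve*, *motma*).
*guv* — final sound /v/ (a non-sibilant consonant) → -u → *guvu*.
Since the final sound of *iheme* is /e/ (a vowel), it takes -in, giving *ihemein*.

guvu, ihemein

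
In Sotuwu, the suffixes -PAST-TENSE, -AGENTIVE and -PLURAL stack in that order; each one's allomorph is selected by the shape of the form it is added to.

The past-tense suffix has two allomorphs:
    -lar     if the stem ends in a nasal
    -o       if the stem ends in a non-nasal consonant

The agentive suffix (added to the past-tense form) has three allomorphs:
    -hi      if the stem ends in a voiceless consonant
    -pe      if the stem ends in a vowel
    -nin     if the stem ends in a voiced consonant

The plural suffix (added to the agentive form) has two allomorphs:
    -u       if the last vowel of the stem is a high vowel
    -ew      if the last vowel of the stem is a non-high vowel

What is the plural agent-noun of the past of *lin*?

linlarninu

The final consonant of *lin* is /n/, which is a nasal, so the past-tense suffix is -lar, giving *linlar*.
The past-tense form *linlar* — final sound /r/ (a voiced consonant) → -nin → *linlarnin*.
The last vowel of the agentive form *linlarnin* is /i/, which is a high vowel, so the plural suffix is -u, giving *linlarninu*.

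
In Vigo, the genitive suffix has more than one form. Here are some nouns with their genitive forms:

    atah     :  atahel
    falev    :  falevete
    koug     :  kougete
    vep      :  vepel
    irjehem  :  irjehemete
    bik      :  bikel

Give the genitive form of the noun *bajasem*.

The alternation tracks the final consonant of the stem — -el when the stem ends in a voiceless consonant (*atah*, *vep*, *bik*); -ete when the stem ends in a voiced consonant (*falev*, *koug*, *irjehem*).
Since the final consonant of *bajasem* is /m/ (voiced), it takes -ete, giving *bajasemete*.

bajasemete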